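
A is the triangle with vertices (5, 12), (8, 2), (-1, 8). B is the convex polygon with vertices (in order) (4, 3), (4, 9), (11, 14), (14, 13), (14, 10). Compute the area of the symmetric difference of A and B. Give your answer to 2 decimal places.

66.23

|A| = 36, |B| = 56, |A∩B| = 12.8856.
|A △ B| = |A| + |B| − 2·|A∩B| = 36 + 56 − 25.7712 = 66.23.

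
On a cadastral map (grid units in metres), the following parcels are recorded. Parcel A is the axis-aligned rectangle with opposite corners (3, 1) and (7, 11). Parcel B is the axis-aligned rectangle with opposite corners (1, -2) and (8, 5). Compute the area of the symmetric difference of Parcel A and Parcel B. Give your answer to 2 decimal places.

57.00

|Parcel A∩Parcel B|: x∈[3,7], y∈[1,5] → 4·4 = 16.
|Parcel A △ Parcel B| = |Parcel A| + |Parcel B| − 2·|Parcel A∩Parcel B| = 40 + 49 − 32 = 57.00.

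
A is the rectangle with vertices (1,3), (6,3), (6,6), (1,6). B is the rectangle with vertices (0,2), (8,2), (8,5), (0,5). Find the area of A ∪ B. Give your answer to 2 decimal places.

By inclusion–exclusion:
Individual areas: |A| = 15, |B| = 24.
|A∩B|: x∈[1,6], y∈[3,5] → 5·2 = 10.
|A ∪ B| = 39 − 10 = 29.00.

29.00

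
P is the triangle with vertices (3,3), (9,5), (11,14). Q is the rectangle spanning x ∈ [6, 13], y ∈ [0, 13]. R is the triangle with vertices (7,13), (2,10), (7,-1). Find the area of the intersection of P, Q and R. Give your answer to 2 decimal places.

3.65

The intersection is the polygon with vertices (6,4), (6,7.125), (7,8.5), (7,4.333).
By the shoelace formula its area is 3.65.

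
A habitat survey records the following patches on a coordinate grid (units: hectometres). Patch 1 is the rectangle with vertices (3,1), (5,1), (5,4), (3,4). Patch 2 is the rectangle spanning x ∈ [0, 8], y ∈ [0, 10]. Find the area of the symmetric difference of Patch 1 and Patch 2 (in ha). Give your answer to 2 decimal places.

|Patch 1∩Patch 2|: x∈[3,5], y∈[1,4] → 2·3 = 6.
|Patch 1 △ Patch 2| = |Patch 1| + |Patch 2| − 2·|Patch 1∩Patch 2| = 6 + 80 − 12 = 74.00.

74.00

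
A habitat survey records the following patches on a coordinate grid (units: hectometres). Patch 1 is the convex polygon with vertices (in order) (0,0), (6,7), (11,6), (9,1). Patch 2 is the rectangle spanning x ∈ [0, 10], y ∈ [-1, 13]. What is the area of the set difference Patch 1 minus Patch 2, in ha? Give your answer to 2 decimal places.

|Patch 1| = 42, |Patch 1∩Patch 2| = 40.65.
|Patch 1 ∖ Patch 2| = |Patch 1| − |Patch 1∩Patch 2| = 42 − 40.65 = 1.35.

1.35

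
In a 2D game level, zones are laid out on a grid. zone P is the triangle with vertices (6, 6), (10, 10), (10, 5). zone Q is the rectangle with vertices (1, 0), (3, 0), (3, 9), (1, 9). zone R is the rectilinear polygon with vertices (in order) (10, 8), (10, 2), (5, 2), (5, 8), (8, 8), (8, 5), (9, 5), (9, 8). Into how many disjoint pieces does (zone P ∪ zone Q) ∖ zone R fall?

(zone P ∪ zone Q) ∖ zone R splits into 2 disjoint pieces (area 4.625, area 18).

2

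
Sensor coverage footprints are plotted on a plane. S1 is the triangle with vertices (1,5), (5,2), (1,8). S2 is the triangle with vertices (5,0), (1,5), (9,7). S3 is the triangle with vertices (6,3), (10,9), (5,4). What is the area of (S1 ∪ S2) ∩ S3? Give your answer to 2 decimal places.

The region (S1 ∪ S2) ∩ S3 is the polygon with vertices (8.6,6.9), (6,3), (5,4), (7.667,6.667).
By the shoelace formula its area is 4.18.

4.18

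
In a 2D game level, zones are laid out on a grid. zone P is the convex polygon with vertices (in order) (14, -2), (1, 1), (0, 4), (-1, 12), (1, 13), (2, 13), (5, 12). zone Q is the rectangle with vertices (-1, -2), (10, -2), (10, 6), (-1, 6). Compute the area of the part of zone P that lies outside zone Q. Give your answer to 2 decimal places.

|zone P| = 116.5, |zone P∩zone Q| = 57.0803.
|zone P ∖ zone Q| = |zone P| − |zone P∩zone Q| = 116.5 − 57.0803 = 59.42.

59.42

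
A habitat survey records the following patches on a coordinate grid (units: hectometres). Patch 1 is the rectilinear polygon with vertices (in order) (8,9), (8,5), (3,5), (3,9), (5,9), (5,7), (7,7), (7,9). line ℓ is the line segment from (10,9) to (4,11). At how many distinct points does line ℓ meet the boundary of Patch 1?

The segment lies entirely outside Patch 1 and never meets its boundary.

0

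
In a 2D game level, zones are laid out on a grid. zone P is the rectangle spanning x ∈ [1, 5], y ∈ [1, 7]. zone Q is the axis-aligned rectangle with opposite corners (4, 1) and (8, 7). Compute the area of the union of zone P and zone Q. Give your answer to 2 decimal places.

By inclusion–exclusion:
Individual areas: |zone P| = 24, |zone Q| = 24.
|zone P∩zone Q|: x∈[4,5], y∈[1,7] → 1·6 = 6.
|zone P ∪ zone Q| = 48 − 6 = 42.00.

42.00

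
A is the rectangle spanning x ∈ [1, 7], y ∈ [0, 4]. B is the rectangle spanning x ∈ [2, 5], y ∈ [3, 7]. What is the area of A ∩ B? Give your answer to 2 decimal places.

3.00

|A∩B|: x∈[2,5], y∈[3,4] → 3·1 = 3.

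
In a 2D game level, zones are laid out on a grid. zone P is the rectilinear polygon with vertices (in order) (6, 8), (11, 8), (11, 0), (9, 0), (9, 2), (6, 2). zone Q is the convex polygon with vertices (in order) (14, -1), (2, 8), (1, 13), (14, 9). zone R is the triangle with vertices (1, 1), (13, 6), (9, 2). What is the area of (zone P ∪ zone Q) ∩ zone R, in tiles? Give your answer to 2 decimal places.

9.79

The region (zone P ∪ zone Q) ∩ zone R is the polygon with vertices (6,2), (6,3.083), (13,6), (9,2).
By the shoelace formula its area is 9.79.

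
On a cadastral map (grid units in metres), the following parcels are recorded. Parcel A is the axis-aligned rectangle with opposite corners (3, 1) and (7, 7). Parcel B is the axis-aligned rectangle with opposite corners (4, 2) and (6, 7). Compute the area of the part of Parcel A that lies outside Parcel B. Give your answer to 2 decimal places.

|Parcel A∩Parcel B|: x∈[4,6], y∈[2,7] → 2·5 = 10.
|Parcel A| = 24.
|Parcel A ∖ Parcel B| = |Parcel A| − |Parcel A∩Parcel B| = 24 − 10 = 14.00.

14.00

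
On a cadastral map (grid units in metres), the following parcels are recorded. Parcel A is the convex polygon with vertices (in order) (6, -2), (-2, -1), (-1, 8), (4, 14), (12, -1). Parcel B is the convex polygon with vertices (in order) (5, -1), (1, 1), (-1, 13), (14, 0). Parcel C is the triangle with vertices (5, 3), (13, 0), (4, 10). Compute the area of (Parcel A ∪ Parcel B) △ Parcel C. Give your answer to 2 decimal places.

114.83

|Parcel A ∪ Parcel B| = 141.3202.
|(Parcel A ∪ Parcel B) ∩ Parcel C| = 26.4956.
|(Parcel A ∪ Parcel B) △ Parcel C| = 141.3202 + 26.5 − 52.9912 = 114.83.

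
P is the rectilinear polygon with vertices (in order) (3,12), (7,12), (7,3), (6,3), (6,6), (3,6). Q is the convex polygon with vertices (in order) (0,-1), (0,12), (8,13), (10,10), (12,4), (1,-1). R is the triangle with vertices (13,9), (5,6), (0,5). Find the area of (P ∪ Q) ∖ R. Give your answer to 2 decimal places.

118.19

|P ∪ Q| = 121.5.
|(P ∪ Q) ∩ R| = 3.3071.
|(P ∪ Q) ∖ R| = 121.5 − 3.3071 = 118.19.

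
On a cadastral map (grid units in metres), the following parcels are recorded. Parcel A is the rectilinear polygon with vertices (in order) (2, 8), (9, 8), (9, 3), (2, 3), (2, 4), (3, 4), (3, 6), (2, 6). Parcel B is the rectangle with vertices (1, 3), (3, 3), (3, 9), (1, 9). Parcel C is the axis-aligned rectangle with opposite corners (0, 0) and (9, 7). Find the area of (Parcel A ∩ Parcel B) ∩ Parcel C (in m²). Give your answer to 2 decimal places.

2.00

|Parcel A ∩ Parcel B| = 3.
|(Parcel A ∩ Parcel B) ∩ Parcel C| = 2.00.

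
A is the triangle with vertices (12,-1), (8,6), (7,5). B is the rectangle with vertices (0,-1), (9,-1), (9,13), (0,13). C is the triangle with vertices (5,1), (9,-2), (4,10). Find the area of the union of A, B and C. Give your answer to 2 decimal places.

By inclusion–exclusion:
Individual areas: |A| = 5.5, |B| = 126, |C| = 16.5.
|A∩B| = 3.025.
|A∩C| = 0.
|B∩C| = 16.0417.
|A∩B∩C| = 0.
|A ∪ B ∪ C| = 148 − 19.0667 + 0 = 128.93.

128.93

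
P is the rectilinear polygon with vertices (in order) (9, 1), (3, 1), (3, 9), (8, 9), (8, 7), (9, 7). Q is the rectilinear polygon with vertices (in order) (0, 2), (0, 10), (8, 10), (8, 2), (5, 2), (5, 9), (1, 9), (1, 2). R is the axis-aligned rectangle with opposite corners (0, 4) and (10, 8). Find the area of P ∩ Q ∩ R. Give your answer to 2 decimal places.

12.00

The intersection is the polygon with vertices (8,7), (8,4), (5,4), (5,8), (8,8).
By the shoelace formula its area is 12.00.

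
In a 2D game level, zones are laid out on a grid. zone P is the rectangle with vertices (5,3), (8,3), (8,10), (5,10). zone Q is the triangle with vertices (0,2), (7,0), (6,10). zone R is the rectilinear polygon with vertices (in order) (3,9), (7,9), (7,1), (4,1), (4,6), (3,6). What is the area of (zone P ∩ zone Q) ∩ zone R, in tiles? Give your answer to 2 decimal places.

The region (zone P ∩ zone Q) ∩ zone R is the polygon with vertices (5,8.667), (5.25,9), (6.1,9), (6.7,3), (5,3).
By the shoelace formula its area is 8.36.

8.36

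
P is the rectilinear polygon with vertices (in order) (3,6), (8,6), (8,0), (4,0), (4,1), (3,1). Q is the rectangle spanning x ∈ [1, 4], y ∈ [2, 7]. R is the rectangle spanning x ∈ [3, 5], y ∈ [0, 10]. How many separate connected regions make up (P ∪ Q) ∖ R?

2

(P ∪ Q) ∖ R splits into 2 disjoint pieces (area 18, area 10).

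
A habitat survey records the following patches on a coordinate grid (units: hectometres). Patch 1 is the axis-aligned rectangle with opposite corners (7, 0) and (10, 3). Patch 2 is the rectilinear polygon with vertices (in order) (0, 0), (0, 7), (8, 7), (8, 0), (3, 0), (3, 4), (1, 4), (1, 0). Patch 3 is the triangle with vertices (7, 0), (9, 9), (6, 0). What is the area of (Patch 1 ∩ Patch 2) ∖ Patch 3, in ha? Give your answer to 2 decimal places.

2.00

|Patch 1 ∩ Patch 2| = 3.
|(Patch 1 ∩ Patch 2) ∩ Patch 3| = 1.
|(Patch 1 ∩ Patch 2) ∖ Patch 3| = 3 − 1 = 2.00.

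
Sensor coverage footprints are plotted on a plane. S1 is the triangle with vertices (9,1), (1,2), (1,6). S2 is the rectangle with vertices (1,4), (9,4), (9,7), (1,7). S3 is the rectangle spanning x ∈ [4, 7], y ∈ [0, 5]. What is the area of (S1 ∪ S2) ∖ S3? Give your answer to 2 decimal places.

|S1 ∪ S2| = 36.8.
|(S1 ∪ S2) ∩ S3| = 8.2375.
|(S1 ∪ S2) ∖ S3| = 36.8 − 8.2375 = 28.56.

28.56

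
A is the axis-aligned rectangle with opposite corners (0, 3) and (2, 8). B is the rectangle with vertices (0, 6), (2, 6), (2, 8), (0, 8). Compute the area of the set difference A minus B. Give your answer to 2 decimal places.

6.00

|A∩B|: x∈[0,2], y∈[6,8] → 2·2 = 4.
|A| = 10.
|A ∖ B| = |A| − |A∩B| = 10 − 4 = 6.00.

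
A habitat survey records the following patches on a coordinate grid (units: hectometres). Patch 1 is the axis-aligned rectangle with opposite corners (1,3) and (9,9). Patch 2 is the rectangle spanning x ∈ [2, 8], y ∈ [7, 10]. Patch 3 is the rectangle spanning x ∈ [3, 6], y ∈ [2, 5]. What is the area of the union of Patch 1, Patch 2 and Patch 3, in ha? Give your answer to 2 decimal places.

By inclusion–exclusion:
Individual areas: |Patch 1| = 48, |Patch 2| = 18, |Patch 3| = 9.
|Patch 1∩Patch 2|: x∈[2,8], y∈[7,9] → 6·2 = 12.
|Patch 1∩Patch 3|: x∈[3,6], y∈[3,5] → 3·2 = 6.
|Patch 2∩Patch 3| = 0 (no overlap).
|Patch 1∩Patch 2∩Patch 3| = 0.
|Patch 1 ∪ Patch 2 ∪ Patch 3| = 75 − 18 + 0 = 57.00.

57.00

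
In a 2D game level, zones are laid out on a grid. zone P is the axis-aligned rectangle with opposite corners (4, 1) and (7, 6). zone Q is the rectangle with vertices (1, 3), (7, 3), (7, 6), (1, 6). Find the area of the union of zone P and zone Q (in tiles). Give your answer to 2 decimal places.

24.00

By inclusion–exclusion:
Individual areas: |zone P| = 15, |zone Q| = 18.
|zone P∩zone Q|: x∈[4,7], y∈[3,6] → 3·3 = 9.
|zone P ∪ zone Q| = 33 − 9 = 24.00.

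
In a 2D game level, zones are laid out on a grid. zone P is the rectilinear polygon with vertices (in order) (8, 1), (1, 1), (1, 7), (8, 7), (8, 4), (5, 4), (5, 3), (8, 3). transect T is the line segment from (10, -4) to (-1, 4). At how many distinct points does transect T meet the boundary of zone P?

The segment meets the boundary at (1,2.545), (3.125,1).

2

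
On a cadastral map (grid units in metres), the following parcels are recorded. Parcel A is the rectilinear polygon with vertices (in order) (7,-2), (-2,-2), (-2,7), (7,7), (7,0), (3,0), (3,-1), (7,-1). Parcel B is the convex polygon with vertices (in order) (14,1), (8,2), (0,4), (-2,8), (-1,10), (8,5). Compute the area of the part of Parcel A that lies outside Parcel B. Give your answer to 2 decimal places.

|Parcel A| = 77, |Parcel A∩Parcel B| = 27.4972.
|Parcel A ∖ Parcel B| = |Parcel A| − |Parcel A∩Parcel B| = 77 − 27.4972 = 49.50.

49.50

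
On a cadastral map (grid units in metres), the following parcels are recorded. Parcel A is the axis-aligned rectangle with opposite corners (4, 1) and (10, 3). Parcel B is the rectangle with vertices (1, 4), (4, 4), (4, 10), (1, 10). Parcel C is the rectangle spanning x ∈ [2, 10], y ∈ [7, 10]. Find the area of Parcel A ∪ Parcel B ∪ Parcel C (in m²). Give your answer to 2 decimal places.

By inclusion–exclusion:
Individual areas: |Parcel A| = 12, |Parcel B| = 18, |Parcel C| = 24.
|Parcel A∩Parcel B| = 0 (no overlap).
|Parcel A∩Parcel C| = 0 (no overlap).
|Parcel B∩Parcel C|: x∈[2,4], y∈[7,10] → 2·3 = 6.
|Parcel A∩Parcel B∩Parcel C| = 0.
|Parcel A ∪ Parcel B ∪ Parcel C| = 54 − 6 + 0 = 48.00.

48.00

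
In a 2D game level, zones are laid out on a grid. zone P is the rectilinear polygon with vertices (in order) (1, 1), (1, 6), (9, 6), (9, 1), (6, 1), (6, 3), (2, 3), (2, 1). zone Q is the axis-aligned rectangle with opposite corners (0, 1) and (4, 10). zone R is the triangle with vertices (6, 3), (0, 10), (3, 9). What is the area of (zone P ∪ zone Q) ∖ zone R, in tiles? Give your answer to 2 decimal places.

49.75

|zone P ∪ zone Q| = 57.
|(zone P ∪ zone Q) ∩ zone R| = 7.25.
|(zone P ∪ zone Q) ∖ zone R| = 57 − 7.25 = 49.75.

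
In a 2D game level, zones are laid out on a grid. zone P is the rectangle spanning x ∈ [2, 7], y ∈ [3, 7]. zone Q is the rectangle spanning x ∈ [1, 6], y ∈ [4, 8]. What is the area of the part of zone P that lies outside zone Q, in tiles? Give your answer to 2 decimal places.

|zone P∩zone Q|: x∈[2,6], y∈[4,7] → 4·3 = 12.
|zone P| = 20.
|zone P ∖ zone Q| = |zone P| − |zone P∩zone Q| = 20 − 12 = 8.00.

8.00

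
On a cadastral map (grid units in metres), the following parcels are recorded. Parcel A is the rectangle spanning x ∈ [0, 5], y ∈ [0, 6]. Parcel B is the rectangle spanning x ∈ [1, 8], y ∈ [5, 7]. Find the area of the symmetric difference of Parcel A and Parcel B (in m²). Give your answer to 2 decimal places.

|Parcel A∩Parcel B|: x∈[1,5], y∈[5,6] → 4·1 = 4.
|Parcel A △ Parcel B| = |Parcel A| + |Parcel B| − 2·|Parcel A∩Parcel B| = 30 + 14 − 8 = 36.00.

36.00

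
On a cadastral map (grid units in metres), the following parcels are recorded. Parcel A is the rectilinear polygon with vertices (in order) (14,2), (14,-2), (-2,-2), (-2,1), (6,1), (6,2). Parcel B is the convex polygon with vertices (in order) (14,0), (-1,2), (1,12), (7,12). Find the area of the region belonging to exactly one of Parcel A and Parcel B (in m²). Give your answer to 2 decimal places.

|Parcel A| = 56, |Parcel B| = 113, |Parcel A∩Parcel B| = 10.5667.
|Parcel A △ Parcel B| = |Parcel A| + |Parcel B| − 2·|Parcel A∩Parcel B| = 56 + 113 − 21.1333 = 147.87.

147.87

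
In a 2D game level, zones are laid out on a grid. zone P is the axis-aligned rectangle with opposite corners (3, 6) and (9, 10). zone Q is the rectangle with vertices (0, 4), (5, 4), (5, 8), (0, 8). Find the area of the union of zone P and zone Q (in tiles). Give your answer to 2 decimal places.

By inclusion–exclusion:
Individual areas: |zone P| = 24, |zone Q| = 20.
|zone P∩zone Q|: x∈[3,5], y∈[6,8] → 2·2 = 4.
|zone P ∪ zone Q| = 44 − 4 = 40.00.

40.00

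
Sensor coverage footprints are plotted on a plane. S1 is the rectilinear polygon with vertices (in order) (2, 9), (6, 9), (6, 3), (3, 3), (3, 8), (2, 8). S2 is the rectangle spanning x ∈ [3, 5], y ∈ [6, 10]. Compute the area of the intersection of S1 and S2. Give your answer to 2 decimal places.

6.00

The intersection is the polygon with vertices (5,9), (5,6), (3,6), (3,8), (3,9).
By the shoelace formula its area is 6.00.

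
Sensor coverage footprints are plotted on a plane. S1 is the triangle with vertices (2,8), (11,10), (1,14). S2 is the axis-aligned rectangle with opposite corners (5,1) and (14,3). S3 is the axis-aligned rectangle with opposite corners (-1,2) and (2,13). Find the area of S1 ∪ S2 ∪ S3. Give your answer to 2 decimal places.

By inclusion–exclusion:
Individual areas: |S1| = 28, |S2| = 18, |S3| = 33.
|S1∩S2| = 0.
|S1∩S3| = 2.0833.
|S2∩S3| = 0 (no overlap).
|S1∩S2∩S3| = 0.
|S1 ∪ S2 ∪ S3| = 79 − 2.0833 + 0 = 76.92.

76.92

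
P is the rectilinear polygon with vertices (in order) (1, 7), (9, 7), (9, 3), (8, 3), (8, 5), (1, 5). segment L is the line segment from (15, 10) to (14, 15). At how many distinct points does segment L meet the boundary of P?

The segment lies entirely outside P and never meets its boundary.

0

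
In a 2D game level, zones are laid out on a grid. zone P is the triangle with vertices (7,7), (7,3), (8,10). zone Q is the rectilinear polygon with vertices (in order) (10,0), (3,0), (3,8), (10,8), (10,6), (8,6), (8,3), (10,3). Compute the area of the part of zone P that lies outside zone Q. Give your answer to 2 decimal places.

|zone P| = 2, |zone P∩zone Q| = 1.619.
|zone P ∖ zone Q| = |zone P| − |zone P∩zone Q| = 2 − 1.619 = 0.38.

0.38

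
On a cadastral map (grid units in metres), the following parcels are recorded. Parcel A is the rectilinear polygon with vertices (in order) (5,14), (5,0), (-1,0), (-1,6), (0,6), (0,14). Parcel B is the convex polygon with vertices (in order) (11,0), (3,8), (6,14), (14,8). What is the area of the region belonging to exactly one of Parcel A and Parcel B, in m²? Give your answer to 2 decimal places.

141.00

|Parcel A| = 76, |Parcel B| = 77, |Parcel A∩Parcel B| = 6.
|Parcel A △ Parcel B| = |Parcel A| + |Parcel B| − 2·|Parcel A∩Parcel B| = 76 + 77 − 12 = 141.00.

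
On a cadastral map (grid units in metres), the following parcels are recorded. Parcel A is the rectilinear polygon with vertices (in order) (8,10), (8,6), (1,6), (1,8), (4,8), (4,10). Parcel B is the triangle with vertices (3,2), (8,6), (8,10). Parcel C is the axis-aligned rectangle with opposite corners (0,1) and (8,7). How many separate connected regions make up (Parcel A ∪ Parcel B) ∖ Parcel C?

1

(Parcel A ∪ Parcel B) ∖ Parcel C is a single connected region.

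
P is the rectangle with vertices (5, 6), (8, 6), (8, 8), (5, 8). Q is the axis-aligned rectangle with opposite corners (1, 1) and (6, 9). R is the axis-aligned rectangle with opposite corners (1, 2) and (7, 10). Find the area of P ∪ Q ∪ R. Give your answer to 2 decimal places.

55.00

By inclusion–exclusion:
Individual areas: |P| = 6, |Q| = 40, |R| = 48.
|P∩Q|: x∈[5,6], y∈[6,8] → 1·2 = 2.
|P∩R|: x∈[5,7], y∈[6,8] → 2·2 = 4.
|Q∩R|: x∈[1,6], y∈[2,9] → 5·7 = 35.
|P∩Q∩R| = 2.
|P ∪ Q ∪ R| = 94 − 41 + 2 = 55.00.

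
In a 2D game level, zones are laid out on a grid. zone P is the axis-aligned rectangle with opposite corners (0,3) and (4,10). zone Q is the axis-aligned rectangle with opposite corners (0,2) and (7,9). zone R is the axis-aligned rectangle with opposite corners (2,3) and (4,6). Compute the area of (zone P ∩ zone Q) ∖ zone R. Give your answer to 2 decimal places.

|zone P ∩ zone Q| = 24.
|(zone P ∩ zone Q) ∩ zone R| = 6.
|(zone P ∩ zone Q) ∖ zone R| = 24 − 6 = 18.00.

18.00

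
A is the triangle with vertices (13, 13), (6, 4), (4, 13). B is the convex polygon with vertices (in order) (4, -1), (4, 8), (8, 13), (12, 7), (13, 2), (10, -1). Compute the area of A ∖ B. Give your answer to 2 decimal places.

|A| = 40.5, |A∩B| = 24.0201.
|A ∖ B| = |A| − |A∩B| = 40.5 − 24.0201 = 16.48.

16.48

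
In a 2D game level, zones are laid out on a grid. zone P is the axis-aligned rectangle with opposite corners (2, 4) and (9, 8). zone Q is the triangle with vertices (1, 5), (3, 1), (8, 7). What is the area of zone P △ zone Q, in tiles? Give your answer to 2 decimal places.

25.79

|zone P| = 28, |zone Q| = 16, |zone P∩zone Q| = 9.1071.
|zone P △ zone Q| = |zone P| + |zone Q| − 2·|zone P∩zone Q| = 28 + 16 − 18.2143 = 25.79.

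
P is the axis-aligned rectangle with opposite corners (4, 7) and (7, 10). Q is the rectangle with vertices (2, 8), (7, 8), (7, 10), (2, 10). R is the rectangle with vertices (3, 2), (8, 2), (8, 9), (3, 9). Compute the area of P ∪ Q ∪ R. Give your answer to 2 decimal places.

By inclusion–exclusion:
Individual areas: |P| = 9, |Q| = 10, |R| = 35.
|P∩Q|: x∈[4,7], y∈[8,10] → 3·2 = 6.
|P∩R|: x∈[4,7], y∈[7,9] → 3·2 = 6.
|Q∩R|: x∈[3,7], y∈[8,9] → 4·1 = 4.
|P∩Q∩R| = 3.
|P ∪ Q ∪ R| = 54 − 16 + 3 = 41.00.

41.00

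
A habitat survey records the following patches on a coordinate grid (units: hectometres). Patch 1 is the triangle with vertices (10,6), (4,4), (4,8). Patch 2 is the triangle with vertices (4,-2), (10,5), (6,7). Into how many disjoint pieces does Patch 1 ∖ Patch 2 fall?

Patch 1 ∖ Patch 2 is a single connected region.

1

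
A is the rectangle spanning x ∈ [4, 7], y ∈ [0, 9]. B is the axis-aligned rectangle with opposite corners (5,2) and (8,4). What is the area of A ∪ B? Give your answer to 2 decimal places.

29.00

By inclusion–exclusion:
Individual areas: |A| = 27, |B| = 6.
|A∩B|: x∈[5,7], y∈[2,4] → 2·2 = 4.
|A ∪ B| = 33 − 4 = 29.00.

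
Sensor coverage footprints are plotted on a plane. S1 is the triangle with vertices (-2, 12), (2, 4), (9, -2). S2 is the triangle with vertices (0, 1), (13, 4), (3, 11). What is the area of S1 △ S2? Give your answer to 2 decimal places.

|S1| = 16, |S2| = 60.5, |S1∩S2| = 8.1055.
|S1 △ S2| = |S1| + |S2| − 2·|S1∩S2| = 16 + 60.5 − 16.211 = 60.29.

60.29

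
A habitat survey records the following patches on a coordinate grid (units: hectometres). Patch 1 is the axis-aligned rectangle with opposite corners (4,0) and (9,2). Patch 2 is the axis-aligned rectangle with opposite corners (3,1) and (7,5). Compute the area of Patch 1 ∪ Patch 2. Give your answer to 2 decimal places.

By inclusion–exclusion:
Individual areas: |Patch 1| = 10, |Patch 2| = 16.
|Patch 1∩Patch 2|: x∈[4,7], y∈[1,2] → 3·1 = 3.
|Patch 1 ∪ Patch 2| = 26 − 3 = 23.00.

23.00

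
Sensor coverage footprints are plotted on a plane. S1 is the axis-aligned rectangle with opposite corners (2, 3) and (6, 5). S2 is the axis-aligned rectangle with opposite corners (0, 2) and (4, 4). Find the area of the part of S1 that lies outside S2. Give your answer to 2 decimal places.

|S1∩S2|: x∈[2,4], y∈[3,4] → 2·1 = 2.
|S1| = 8.
|S1 ∖ S2| = |S1| − |S1∩S2| = 8 − 2 = 6.00.

6.00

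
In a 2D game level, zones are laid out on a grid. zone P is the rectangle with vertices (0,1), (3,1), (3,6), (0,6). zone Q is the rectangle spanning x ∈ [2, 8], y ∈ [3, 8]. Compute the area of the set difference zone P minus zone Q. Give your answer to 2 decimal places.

|zone P∩zone Q|: x∈[2,3], y∈[3,6] → 1·3 = 3.
|zone P| = 15.
|zone P ∖ zone Q| = |zone P| − |zone P∩zone Q| = 15 − 3 = 12.00.

12.00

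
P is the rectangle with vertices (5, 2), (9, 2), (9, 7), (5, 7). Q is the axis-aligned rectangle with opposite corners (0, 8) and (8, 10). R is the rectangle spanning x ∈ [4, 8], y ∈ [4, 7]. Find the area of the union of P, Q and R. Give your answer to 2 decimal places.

By inclusion–exclusion:
Individual areas: |P| = 20, |Q| = 16, |R| = 12.
|P∩Q| = 0 (no overlap).
|P∩R|: x∈[5,8], y∈[4,7] → 3·3 = 9.
|Q∩R| = 0 (no overlap).
|P∩Q∩R| = 0.
|P ∪ Q ∪ R| = 48 − 9 + 0 = 39.00.

39.00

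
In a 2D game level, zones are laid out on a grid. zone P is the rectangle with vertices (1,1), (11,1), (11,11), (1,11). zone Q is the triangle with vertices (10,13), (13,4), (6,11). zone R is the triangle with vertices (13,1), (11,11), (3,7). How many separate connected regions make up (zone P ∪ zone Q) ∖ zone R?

(zone P ∪ zone Q) ∖ zone R splits into 2 disjoint pieces (area 69.4667, area 1.125).

2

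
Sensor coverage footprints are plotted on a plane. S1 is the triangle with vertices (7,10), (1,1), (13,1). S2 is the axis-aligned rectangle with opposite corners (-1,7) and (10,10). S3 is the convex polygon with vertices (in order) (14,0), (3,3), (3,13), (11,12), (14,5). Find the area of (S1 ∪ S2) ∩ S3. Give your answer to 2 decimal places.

|S1 ∪ S2| = 81.
|(S1 ∪ S2) ∩ S3| = 58.67.

58.67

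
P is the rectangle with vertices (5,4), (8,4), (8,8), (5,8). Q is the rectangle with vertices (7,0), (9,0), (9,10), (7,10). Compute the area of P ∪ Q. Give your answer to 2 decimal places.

28.00

By inclusion–exclusion:
Individual areas: |P| = 12, |Q| = 20.
|P∩Q|: x∈[7,8], y∈[4,8] → 1·4 = 4.
|P ∪ Q| = 32 − 4 = 28.00.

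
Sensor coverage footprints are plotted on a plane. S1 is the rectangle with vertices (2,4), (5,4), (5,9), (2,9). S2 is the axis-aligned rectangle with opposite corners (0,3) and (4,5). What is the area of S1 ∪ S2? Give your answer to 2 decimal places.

By inclusion–exclusion:
Individual areas: |S1| = 15, |S2| = 8.
|S1∩S2|: x∈[2,4], y∈[4,5] → 2·1 = 2.
|S1 ∪ S2| = 23 − 2 = 21.00.

21.00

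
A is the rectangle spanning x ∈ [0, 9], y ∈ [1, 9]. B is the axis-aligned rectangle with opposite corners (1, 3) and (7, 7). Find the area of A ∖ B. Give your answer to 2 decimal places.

48.00

|A∩B|: x∈[1,7], y∈[3,7] → 6·4 = 24.
|A| = 72.
|A ∖ B| = |A| − |A∩B| = 72 − 24 = 48.00.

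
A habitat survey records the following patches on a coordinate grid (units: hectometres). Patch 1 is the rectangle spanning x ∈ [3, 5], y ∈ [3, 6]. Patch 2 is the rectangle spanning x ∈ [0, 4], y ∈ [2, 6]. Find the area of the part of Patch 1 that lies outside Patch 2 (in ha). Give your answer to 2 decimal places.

|Patch 1∩Patch 2|: x∈[3,4], y∈[3,6] → 1·3 = 3.
|Patch 1| = 6.
|Patch 1 ∖ Patch 2| = |Patch 1| − |Patch 1∩Patch 2| = 6 − 3 = 3.00.

3.00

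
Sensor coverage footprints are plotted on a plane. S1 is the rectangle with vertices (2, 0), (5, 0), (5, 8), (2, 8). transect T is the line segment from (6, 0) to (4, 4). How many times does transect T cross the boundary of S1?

1

The segment meets the boundary at (5,2).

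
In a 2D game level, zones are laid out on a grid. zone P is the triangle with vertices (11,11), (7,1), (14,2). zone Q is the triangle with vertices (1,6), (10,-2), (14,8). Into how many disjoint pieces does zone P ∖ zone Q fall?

zone P ∖ zone Q splits into 2 disjoint pieces (area 4.4532, area 4.3636).

2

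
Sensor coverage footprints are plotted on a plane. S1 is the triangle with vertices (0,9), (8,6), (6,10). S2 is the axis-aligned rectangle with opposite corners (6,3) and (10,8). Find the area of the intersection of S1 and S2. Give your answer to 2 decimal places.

The intersection is the polygon with vertices (8,6), (6,6.75), (6,8), (7,8).
By the shoelace formula its area is 2.25.

2.25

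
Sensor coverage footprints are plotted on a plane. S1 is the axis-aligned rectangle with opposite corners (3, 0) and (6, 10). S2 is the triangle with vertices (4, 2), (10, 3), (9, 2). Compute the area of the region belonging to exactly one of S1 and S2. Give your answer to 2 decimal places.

|S1| = 30, |S2| = 2.5, |S1∩S2| = 0.3333.
|S1 △ S2| = |S1| + |S2| − 2·|S1∩S2| = 30 + 2.5 − 0.6667 = 31.83.

31.83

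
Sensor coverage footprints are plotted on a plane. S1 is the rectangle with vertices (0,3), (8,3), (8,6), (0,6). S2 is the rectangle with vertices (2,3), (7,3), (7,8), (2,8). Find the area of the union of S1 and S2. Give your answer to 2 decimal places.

34.00

By inclusion–exclusion:
Individual areas: |S1| = 24, |S2| = 25.
|S1∩S2|: x∈[2,7], y∈[3,6] → 5·3 = 15.
|S1 ∪ S2| = 49 − 15 = 34.00.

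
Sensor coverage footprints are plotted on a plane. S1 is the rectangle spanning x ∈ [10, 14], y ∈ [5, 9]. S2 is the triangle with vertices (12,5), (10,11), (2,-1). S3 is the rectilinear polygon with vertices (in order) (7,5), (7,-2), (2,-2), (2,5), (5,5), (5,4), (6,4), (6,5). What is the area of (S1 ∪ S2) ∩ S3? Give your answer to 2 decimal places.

The region (S1 ∪ S2) ∩ S3 is the polygon with vertices (2,-1), (5.333,4), (6,4), (6,5), (7,5), (7,2).
By the shoelace formula its area is 10.17.

10.17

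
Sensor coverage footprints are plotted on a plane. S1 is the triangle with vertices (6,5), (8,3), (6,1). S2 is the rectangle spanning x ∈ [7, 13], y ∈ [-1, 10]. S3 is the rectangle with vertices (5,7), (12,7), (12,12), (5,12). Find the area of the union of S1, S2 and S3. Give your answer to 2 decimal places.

By inclusion–exclusion:
Individual areas: |S1| = 4, |S2| = 66, |S3| = 35.
|S1∩S2| = 1.
|S1∩S3| = 0.
|S2∩S3|: x∈[7,12], y∈[7,10] → 5·3 = 15.
|S1∩S2∩S3| = 0.
|S1 ∪ S2 ∪ S3| = 105 − 16 + 0 = 89.00.

89.00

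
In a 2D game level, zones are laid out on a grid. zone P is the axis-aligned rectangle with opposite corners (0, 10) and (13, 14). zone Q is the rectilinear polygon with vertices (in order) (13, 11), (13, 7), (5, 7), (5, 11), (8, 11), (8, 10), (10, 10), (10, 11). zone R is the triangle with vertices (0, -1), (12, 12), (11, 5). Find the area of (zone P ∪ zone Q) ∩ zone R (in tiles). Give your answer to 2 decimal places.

The region (zone P ∪ zone Q) ∩ zone R is the polygon with vertices (7.385,7), (12,12), (11.286,7).
By the shoelace formula its area is 9.75.

9.75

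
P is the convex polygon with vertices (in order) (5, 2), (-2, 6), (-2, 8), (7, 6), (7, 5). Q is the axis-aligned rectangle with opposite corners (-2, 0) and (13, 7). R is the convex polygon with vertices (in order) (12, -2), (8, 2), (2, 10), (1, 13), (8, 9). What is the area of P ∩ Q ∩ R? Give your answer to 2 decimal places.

2.71

The intersection is the polygon with vertices (7,6), (7,5), (6.412,4.118), (4.6,6.533).
By the shoelace formula its area is 2.71.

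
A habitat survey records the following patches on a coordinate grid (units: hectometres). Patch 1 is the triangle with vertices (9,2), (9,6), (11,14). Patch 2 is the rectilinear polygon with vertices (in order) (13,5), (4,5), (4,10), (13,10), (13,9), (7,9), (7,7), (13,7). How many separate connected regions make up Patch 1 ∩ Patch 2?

2

Patch 1 ∩ Patch 2 splits into 2 disjoint pieces (area 1.2083, area 0.375).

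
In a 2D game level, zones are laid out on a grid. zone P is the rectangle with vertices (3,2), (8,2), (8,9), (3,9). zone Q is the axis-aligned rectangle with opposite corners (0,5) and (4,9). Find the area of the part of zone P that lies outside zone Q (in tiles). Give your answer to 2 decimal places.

31.00

|zone P∩zone Q|: x∈[3,4], y∈[5,9] → 1·4 = 4.
|zone P| = 35.
|zone P ∖ zone Q| = |zone P| − |zone P∩zone Q| = 35 − 4 = 31.00.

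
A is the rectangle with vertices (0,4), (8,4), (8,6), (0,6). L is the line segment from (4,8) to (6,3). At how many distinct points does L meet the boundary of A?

2

The segment meets the boundary at (5.6,4), (4.8,6).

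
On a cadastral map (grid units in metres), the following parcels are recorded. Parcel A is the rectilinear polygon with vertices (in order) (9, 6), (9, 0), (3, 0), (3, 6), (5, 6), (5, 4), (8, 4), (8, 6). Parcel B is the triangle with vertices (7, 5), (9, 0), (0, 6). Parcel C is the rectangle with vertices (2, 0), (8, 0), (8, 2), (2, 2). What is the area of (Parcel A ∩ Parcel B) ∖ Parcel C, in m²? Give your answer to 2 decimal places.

10.32

|Parcel A ∩ Parcel B| = 11.6571.
|(Parcel A ∩ Parcel B) ∩ Parcel C| = 1.3333.
|(Parcel A ∩ Parcel B) ∖ Parcel C| = 11.6571 − 1.3333 = 10.32.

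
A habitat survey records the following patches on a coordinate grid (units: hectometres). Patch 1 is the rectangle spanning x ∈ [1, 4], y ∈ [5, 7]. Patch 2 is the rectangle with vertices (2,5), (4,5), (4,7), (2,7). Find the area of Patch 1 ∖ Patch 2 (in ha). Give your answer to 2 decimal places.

2.00

|Patch 1∩Patch 2|: x∈[2,4], y∈[5,7] → 2·2 = 4.
|Patch 1| = 6.
|Patch 1 ∖ Patch 2| = |Patch 1| − |Patch 1∩Patch 2| = 6 − 4 = 2.00.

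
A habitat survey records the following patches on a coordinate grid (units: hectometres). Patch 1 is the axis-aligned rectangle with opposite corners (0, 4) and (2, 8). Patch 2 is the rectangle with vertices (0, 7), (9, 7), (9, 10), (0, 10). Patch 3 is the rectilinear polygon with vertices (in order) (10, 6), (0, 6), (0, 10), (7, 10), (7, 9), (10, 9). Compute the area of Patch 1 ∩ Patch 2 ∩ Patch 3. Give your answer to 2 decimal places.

2.00

The intersection is the polygon with vertices (2,7), (0,7), (0,8), (2,8).
By the shoelace formula its area is 2.00.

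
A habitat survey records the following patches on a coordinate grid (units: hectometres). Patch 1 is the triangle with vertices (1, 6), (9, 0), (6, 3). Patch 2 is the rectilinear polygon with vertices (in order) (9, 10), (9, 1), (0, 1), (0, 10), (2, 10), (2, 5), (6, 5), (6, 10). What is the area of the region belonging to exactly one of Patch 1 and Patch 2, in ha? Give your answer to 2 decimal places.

|Patch 1| = 3, |Patch 2| = 61, |Patch 1∩Patch 2| = 2.7417.
|Patch 1 △ Patch 2| = |Patch 1| + |Patch 2| − 2·|Patch 1∩Patch 2| = 3 + 61 − 5.4833 = 58.52.

58.52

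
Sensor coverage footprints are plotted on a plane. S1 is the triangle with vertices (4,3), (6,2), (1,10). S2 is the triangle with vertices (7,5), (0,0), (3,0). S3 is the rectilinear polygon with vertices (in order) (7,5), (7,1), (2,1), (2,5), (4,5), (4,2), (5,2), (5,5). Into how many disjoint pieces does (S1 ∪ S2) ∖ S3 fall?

2

(S1 ∪ S2) ∖ S3 splits into 2 disjoint pieces (area 4.7345, area 2.8286).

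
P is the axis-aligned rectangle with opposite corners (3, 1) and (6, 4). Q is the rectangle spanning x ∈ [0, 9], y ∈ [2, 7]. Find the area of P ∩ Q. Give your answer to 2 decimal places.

6.00

|P∩Q|: x∈[3,6], y∈[2,4] → 3·2 = 6.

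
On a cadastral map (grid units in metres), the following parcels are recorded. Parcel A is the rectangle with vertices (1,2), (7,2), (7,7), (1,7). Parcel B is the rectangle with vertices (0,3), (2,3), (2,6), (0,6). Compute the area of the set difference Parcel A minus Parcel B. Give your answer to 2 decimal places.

27.00

|Parcel A∩Parcel B|: x∈[1,2], y∈[3,6] → 1·3 = 3.
|Parcel A| = 30.
|Parcel A ∖ Parcel B| = |Parcel A| − |Parcel A∩Parcel B| = 30 − 3 = 27.00.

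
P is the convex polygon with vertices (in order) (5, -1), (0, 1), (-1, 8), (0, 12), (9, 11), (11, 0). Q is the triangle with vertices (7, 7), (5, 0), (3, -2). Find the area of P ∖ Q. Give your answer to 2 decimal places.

118.55

|P| = 123, |P∩Q| = 4.4542.
|P ∖ Q| = |P| − |P∩Q| = 123 − 4.4542 = 118.55.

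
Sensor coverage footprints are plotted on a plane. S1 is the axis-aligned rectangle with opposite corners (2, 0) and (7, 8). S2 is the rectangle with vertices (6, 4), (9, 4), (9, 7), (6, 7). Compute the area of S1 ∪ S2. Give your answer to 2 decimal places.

By inclusion–exclusion:
Individual areas: |S1| = 40, |S2| = 9.
|S1∩S2|: x∈[6,7], y∈[4,7] → 1·3 = 3.
|S1 ∪ S2| = 49 − 3 = 46.00.

46.00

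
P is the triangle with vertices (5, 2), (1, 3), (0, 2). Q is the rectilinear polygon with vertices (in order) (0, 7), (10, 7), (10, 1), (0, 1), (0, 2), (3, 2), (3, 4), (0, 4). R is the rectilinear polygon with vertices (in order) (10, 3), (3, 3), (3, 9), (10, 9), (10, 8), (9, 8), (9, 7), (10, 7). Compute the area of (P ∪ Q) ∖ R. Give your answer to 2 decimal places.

|P ∪ Q| = 56.
|(P ∪ Q) ∩ R| = 28.
|(P ∪ Q) ∖ R| = 56 − 28 = 28.00.

28.00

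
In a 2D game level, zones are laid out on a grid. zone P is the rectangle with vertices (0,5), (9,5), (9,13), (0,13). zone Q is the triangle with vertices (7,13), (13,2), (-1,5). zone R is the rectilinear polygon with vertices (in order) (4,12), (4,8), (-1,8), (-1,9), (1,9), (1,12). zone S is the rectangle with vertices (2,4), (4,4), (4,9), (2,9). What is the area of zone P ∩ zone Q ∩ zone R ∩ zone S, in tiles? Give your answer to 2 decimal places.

The intersection is the polygon with vertices (4,8), (2,8), (3,9), (4,9).
By the shoelace formula its area is 1.50.

1.50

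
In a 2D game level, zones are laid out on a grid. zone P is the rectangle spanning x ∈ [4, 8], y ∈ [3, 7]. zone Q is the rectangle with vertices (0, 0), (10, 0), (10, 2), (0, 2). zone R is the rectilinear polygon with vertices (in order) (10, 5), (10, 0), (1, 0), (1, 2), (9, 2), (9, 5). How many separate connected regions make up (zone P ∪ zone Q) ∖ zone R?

2

(zone P ∪ zone Q) ∖ zone R splits into 2 disjoint pieces (area 16, area 2).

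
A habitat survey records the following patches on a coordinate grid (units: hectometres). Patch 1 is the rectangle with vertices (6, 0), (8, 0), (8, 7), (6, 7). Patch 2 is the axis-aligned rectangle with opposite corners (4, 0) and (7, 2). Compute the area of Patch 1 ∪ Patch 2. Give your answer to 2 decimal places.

18.00

By inclusion–exclusion:
Individual areas: |Patch 1| = 14, |Patch 2| = 6.
|Patch 1∩Patch 2|: x∈[6,7], y∈[0,2] → 1·2 = 2.
|Patch 1 ∪ Patch 2| = 20 − 2 = 18.00.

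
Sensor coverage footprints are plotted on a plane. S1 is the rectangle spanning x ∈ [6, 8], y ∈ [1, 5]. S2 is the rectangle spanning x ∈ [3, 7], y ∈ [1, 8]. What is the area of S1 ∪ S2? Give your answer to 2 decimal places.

By inclusion–exclusion:
Individual areas: |S1| = 8, |S2| = 28.
|S1∩S2|: x∈[6,7], y∈[1,5] → 1·4 = 4.
|S1 ∪ S2| = 36 − 4 = 32.00.

32.00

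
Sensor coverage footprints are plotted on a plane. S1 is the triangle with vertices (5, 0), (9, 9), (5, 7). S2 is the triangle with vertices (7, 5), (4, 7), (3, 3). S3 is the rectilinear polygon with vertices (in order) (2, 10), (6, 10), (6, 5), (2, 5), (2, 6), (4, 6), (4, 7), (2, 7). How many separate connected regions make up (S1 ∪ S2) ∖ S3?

(S1 ∪ S2) ∖ S3 splits into 2 disjoint pieces (area 14.25, area 0.125).

2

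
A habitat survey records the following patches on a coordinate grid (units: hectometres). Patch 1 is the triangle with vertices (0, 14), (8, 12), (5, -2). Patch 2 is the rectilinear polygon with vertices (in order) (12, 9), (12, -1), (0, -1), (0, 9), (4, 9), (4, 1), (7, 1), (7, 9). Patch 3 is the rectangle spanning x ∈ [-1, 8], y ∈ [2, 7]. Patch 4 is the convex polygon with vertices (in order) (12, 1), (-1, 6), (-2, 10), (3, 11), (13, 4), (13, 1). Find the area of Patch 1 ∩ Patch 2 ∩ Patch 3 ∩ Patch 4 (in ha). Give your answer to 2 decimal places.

3.79

The intersection is the polygon with vertices (2.188,7), (4,7), (4,4.077), (2.978,4.47).
By the shoelace formula its area is 3.79.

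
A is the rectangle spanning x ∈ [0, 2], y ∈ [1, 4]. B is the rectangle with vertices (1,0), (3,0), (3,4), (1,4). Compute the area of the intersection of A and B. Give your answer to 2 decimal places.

3.00

|A∩B|: x∈[1,2], y∈[1,4] → 1·3 = 3.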